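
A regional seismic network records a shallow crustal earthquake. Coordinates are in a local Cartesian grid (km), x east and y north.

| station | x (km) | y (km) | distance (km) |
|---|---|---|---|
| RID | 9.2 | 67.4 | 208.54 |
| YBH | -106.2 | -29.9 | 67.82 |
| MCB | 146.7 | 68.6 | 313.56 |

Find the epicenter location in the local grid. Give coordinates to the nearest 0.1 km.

Circle about each station: (x − 9.2)² + (y − 67.4)² = 208.54²; (x + 106.2)² + (y + 29.9)² = 67.82²; (x − 146.7)² + (y − 68.6)² = 313.56².
Subtracting pairs of circle equations eliminates x²+y² and gives linear equations (the radical axes):
-230.8 x − 194.6 y = 46434.43
275.0 x + 2.4 y = -33231.49
Solving the 2×2 system: x ≈ -120.0, y ≈ -96.3 km.

-120.0 km east, -96.3 km north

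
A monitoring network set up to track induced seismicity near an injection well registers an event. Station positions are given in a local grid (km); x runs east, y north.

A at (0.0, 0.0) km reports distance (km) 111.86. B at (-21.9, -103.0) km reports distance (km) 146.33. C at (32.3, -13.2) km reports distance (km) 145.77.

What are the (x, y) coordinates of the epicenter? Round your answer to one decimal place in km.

x ≈ -111.1 km, y ≈ 13.0 km

Circle about each station: x² + y² = 111.86²; (x + 21.9)² + (y + 103.0)² = 146.33²; (x − 32.3)² + (y + 13.2)² = 145.77².
Subtracting the A equation from the B and C equations removes the quadratic terms:
-43.8 x − 206.0 y = 2188.80
64.6 x − 26.4 y = -7518.70
Solving the 2×2 system: x ≈ -111.1, y ≈ 13.0 km.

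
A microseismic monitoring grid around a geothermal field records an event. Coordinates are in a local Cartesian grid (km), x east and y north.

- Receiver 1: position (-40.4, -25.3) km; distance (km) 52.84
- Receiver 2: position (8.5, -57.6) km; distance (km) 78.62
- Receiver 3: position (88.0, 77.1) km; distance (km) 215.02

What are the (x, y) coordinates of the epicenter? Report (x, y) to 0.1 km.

Circle about each station: (x + 40.4)² + (y + 25.3)² = 52.84²; (x − 8.5)² + (y + 57.6)² = 78.62²; (x − 88.0)² + (y − 77.1)² = 215.02².
Subtracting the Receiver 1 equation from the Receiver 2 and Receiver 3 equations removes the quadratic terms:
97.8 x − 64.6 y = -2271.28
256.8 x + 204.8 y = -32025.37
Solving the 2×2 system: x ≈ -69.2, y ≈ -69.6 km.

-69.2 km east, -69.6 km north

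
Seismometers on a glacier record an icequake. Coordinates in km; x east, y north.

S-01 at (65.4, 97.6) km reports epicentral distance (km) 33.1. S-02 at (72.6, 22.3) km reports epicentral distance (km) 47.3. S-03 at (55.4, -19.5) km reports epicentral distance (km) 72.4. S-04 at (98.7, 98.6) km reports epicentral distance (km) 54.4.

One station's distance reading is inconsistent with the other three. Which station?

S-03

Solve using three stations at a time. Using S-01, S-02, S-04 (subtract circle equations pairwise → linear system) gives (x, y) ≈ (55.0, 66.2).
Distances from that point to each station vs reported:
  S-01: calculated 33.1 vs reported 33.1 → residual 0.0 km
  S-02: calculated 47.3 vs reported 47.3 → residual 0.0 km
  S-03: calculated 85.7 vs reported 72.4 → residual 13.3 km
  S-04: calculated 54.4 vs reported 54.4 → residual 0.0 km
S-01, S-02, S-04 are mutually consistent (residuals ≈ 0); S-03 is off by 13.3 km.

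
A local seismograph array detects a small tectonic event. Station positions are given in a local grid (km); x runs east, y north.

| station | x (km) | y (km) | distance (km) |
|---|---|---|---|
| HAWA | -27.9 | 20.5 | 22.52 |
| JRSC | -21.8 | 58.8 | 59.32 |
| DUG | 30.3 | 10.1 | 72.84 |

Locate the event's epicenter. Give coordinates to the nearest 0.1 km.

Circle about each station: (x + 27.9)² + (y − 20.5)² = 22.52²; (x + 21.8)² + (y − 58.8)² = 59.32²; (x − 30.3)² + (y − 10.1)² = 72.84².
Subtracting the HAWA equation from the JRSC and DUG equations removes the quadratic terms:
12.2 x + 76.6 y = -277.69
116.4 x − 20.8 y = -4977.08
Solving the 2×2 system: x ≈ -42.2, y ≈ 3.1 km.

(-42.2, 3.1)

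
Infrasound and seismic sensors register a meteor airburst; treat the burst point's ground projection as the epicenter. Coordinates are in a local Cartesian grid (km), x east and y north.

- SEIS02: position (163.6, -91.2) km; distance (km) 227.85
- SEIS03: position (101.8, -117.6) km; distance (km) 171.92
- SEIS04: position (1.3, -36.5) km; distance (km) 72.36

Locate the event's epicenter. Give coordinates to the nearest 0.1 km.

Circle about each station: (x − 163.6)² + (y + 91.2)² = 227.85²; (x − 101.8)² + (y + 117.6)² = 171.92²; (x − 1.3)² + (y + 36.5)² = 72.36².
Subtracting the SEIS02 equation from the SEIS03 and SEIS04 equations removes the quadratic terms:
-123.6 x − 52.8 y = 11469.74
-324.6 x + 109.4 y = 12931.19
Solving the 2×2 system: x ≈ -63.2, y ≈ -69.3 km.

x ≈ -63.2 km, y ≈ -69.3 km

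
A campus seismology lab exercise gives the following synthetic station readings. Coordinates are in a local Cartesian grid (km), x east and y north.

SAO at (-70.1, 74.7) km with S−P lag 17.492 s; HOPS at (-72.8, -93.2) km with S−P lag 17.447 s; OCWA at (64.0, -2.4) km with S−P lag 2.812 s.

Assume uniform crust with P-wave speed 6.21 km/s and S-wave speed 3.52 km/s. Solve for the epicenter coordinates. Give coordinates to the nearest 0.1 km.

(43.0, -11.4)

Distance from S−P lag: d = Δt · v_P v_S / (v_P − v_S) = Δt · (6.21·3.52)/(6.21−3.52) ≈ 8.1261·Δt.
So d_SAO = 142.14, d_HOPS = 141.78, d_OCWA = 22.85 km.
Circle about each station: (x + 70.1)² + (y − 74.7)² = 142.14²; (x + 72.8)² + (y + 93.2)² = 141.78²; (x − 64.0)² + (y + 2.4)² = 22.85².
Subtracting pairs of circle equations eliminates x²+y² and gives linear equations (the radical axes):
-5.4 x − 335.8 y = 3594.19
268.2 x − 154.2 y = 13289.32
Solving the 2×2 system: x ≈ 43.0, y ≈ -11.4 km.
Check against SAO (with the unrounded x, y): √((x + 70.1)²+(y − 74.7)²) = 142.14 ≈ 142.14 km. ✓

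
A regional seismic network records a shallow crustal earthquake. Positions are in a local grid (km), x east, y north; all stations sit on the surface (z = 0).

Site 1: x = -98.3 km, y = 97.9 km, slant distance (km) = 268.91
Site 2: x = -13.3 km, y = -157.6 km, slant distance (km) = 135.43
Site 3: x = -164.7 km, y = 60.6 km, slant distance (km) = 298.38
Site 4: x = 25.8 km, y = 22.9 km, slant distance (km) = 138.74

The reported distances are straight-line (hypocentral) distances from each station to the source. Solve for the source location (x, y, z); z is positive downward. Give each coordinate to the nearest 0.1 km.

Each station gives a sphere (x−x_i)² + (y−y_i)² + z² = d_i² (stations at z=0).
Subtracting the Site 1 sphere from Site 2 and Site 3: z² cancels, leaving linear equations in x and y:
170.0 x − 511.0 y = 59738.65
-132.8 x − 74.6 y = -5166.89
Solving: x ≈ 88.112, y ≈ -87.592 km (keep extra digits for the depth step; rounded: 88.1, -87.6).
Then from the Site 1 sphere: z² = 268.91² − (x + 98.3)² − (y − 97.9)² with x = 88.112, y = -87.592, so z ≈ 56.177 ≈ 56.2 km.
Check against Site 4 (with the unrounded solution): distance 138.73 ≈ 138.74 km. ✓

(88.1, -87.6, 56.2)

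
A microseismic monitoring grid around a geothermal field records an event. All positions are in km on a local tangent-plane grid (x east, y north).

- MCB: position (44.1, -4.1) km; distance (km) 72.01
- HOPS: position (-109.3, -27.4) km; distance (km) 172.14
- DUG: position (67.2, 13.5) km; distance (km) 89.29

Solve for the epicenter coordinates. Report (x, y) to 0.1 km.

Circle about each station: (x − 44.1)² + (y + 4.1)² = 72.01²; (x + 109.3)² + (y + 27.4)² = 172.14²; (x − 67.2)² + (y − 13.5)² = 89.29².
Subtracting pairs of circle equations eliminates x²+y² and gives linear equations (the radical axes):
-306.8 x − 46.6 y = -13711.11
46.2 x + 35.2 y = -50.79
Solving the 2×2 system: x ≈ 56.1, y ≈ -75.1 km.

56.1 km east, -75.1 km north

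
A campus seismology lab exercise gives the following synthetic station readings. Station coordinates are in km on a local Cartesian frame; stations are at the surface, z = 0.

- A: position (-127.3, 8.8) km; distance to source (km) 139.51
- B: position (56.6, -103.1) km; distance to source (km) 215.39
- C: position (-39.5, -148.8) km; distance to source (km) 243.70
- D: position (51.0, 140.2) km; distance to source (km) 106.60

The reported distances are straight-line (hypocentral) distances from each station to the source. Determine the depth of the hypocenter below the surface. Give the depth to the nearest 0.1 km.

52.9 km

Each station gives a sphere (x−x_i)² + (y−y_i)² + z² = d_i² (stations at z=0).
Subtracting the A sphere from B and C: z² cancels, leaving linear equations in x and y:
367.8 x − 223.8 y = -29379.37
175.6 x − 315.2 y = -32507.69
Solving: x ≈ -25.905, y ≈ 88.702 km (keep extra digits for the depth step; rounded: -25.9, 88.7).
Then from the A sphere: z² = 139.51² − (x + 127.3)² − (y − 8.8)² with x = -25.905, y = 88.702, so z ≈ 52.894 ≈ 52.9 km.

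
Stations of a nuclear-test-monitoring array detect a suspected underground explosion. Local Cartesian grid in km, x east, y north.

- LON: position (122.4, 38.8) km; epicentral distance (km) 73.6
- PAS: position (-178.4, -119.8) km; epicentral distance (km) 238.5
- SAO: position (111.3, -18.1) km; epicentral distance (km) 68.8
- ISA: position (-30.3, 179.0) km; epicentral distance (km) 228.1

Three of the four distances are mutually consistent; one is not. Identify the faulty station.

LON

Solve using three stations at a time. Using PAS, SAO, ISA (subtract circle equations pairwise → linear system) gives (x, y) ≈ (45.0, -36.3).
Distances from that point to each station vs reported:
  LON: calculated 107.9 vs reported 73.6 → residual 34.3 km
  PAS: calculated 238.5 vs reported 238.5 → residual 0.0 km
  SAO: calculated 68.8 vs reported 68.8 → residual 0.0 km
  ISA: calculated 228.1 vs reported 228.1 → residual 0.0 km
PAS, SAO, ISA are mutually consistent (residuals ≈ 0); LON is off by 34.3 km.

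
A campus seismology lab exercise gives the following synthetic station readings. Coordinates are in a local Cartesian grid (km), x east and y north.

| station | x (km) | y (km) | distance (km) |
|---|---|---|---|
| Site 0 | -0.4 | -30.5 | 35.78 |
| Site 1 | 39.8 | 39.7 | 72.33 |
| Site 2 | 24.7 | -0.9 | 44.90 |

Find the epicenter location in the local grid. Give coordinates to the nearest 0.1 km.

x ≈ -20.2 km, y ≈ -0.7 km

Circle about each station: (x + 0.4)² + (y + 30.5)² = 35.78²; (x − 39.8)² + (y − 39.7)² = 72.33²; (x − 24.7)² + (y + 0.9)² = 44.90².
Subtracting the Site 0 equation from the Site 1 and Site 2 equations removes the quadratic terms:
80.4 x + 140.4 y = -1721.70
50.2 x + 59.2 y = -1055.31
Solving the 2×2 system: x ≈ -20.2, y ≈ -0.7 km.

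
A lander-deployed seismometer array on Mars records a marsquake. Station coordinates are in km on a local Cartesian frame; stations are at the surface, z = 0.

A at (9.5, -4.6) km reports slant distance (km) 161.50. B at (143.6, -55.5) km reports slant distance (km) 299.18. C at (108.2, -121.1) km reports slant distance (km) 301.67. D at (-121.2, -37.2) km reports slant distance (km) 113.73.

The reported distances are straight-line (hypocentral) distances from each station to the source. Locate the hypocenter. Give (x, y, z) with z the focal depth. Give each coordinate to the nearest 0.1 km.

x ≈ -126.1 km, y ≈ 59.1 km, depth ≈ 60.3 km

Each station gives a sphere (x−x_i)² + (y−y_i)² + z² = d_i² (stations at z=0).
Subtracting the A sphere from B and C: z² cancels, leaving linear equations in x and y:
268.2 x − 101.8 y = -39836.62
197.4 x − 233.0 y = -38661.50
Solving: x ≈ -126.103, y ≈ 59.093 km (keep extra digits for the depth step; rounded: -126.1, 59.1).
Then from the A sphere: z² = 161.50² − (x − 9.5)² − (y + 4.6)² with x = -126.103, y = 59.093, so z ≈ 60.310 ≈ 60.3 km.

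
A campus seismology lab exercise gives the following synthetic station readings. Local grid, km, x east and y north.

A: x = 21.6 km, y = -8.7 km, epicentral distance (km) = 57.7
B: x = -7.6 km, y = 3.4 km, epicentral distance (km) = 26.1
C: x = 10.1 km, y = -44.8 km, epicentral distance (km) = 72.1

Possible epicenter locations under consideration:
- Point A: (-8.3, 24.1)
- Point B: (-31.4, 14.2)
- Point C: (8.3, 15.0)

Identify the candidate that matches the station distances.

For each candidate, compare |candidate − station| to the reported distance:
Point A: residuals A 13.3, B 5.4, C 0.8 → max 13.3 km
Point B: residuals A 0.0, B 0.0, C 0.0 → max 0.0 km
Point C: residuals A 30.5, B 6.4, C 12.3 → max 30.5 km
Only Point B has all residuals ≈ 0.

Point B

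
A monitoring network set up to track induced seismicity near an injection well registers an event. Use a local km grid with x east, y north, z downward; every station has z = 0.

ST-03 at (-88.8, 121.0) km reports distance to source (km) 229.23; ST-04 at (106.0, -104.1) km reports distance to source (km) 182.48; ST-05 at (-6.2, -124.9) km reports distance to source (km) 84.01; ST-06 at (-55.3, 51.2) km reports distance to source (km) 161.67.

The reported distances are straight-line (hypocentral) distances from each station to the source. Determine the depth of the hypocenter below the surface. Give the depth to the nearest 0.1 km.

Each station gives a sphere (x−x_i)² + (y−y_i)² + z² = d_i² (stations at z=0).
Subtracting the ST-03 sphere from ST-04 and ST-05: z² cancels, leaving linear equations in x and y:
389.6 x − 450.2 y = 18793.81
165.2 x − 491.8 y = 38600.72
Solving: x ≈ -69.394, y ≈ -101.799 km (keep extra digits for the depth step; rounded: -69.4, -101.8).
Then from the ST-03 sphere: z² = 229.23² − (x + 88.8)² − (y − 121.0)² with x = -69.394, y = -101.799, so z ≈ 50.303 ≈ 50.3 km.

50.3 km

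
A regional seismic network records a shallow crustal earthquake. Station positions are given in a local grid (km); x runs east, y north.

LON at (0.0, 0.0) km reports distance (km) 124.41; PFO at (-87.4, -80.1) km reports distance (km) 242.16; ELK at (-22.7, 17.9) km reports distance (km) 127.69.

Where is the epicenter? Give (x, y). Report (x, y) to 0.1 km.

x ≈ 76.9 km, y ≈ 97.8 km

Circle about each station: x² + y² = 124.41²; (x + 87.4)² + (y + 80.1)² = 242.16²; (x + 22.7)² + (y − 17.9)² = 127.69².
Subtracting pairs of circle equations eliminates x²+y² and gives linear equations (the radical axes):
-174.8 x − 160.2 y = -29108.85
-45.4 x + 35.8 y = 8.81
Solving the 2×2 system: x ≈ 76.9, y ≈ 97.8 km.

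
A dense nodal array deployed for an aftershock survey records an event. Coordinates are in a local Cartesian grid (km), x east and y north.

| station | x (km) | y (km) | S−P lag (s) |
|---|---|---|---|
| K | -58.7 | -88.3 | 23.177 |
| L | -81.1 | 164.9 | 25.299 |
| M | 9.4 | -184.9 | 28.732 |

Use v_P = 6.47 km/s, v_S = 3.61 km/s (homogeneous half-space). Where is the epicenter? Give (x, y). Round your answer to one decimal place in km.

Distance from S−P lag: d = Δt · v_P v_S / (v_P − v_S) = Δt · (6.47·3.61)/(6.47−3.61) ≈ 8.1667·Δt.
So d_K = 189.28, d_L = 206.61, d_M = 234.65 km.
Circle about each station: (x + 58.7)² + (y + 88.3)² = 189.28²; (x + 81.1)² + (y − 164.9)² = 206.61²; (x − 9.4)² + (y + 184.9)² = 234.65².
Subtracting the K equation from the L and M equations removes the quadratic terms:
-44.8 x + 506.4 y = 15665.87
136.2 x − 193.2 y = 3800.09
Solving the 2×2 system: x ≈ 82.1, y ≈ 38.2 km.

x ≈ 82.1 km, y ≈ 38.2 km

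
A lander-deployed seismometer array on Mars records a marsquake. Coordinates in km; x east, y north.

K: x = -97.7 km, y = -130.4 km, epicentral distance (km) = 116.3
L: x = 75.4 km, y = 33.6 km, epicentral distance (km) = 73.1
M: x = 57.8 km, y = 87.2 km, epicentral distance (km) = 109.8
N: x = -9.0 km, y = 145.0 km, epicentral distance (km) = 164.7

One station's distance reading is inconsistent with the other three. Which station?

K

Solve using three stations at a time. Using L, M, N (subtract circle equations pairwise → linear system) gives (x, y) ≈ (22.2, -16.8).
Distances from that point to each station vs reported:
  K: calculated 165.2 vs reported 116.3 → residual 48.9 km
  L: calculated 73.3 vs reported 73.1 → residual 0.2 km
  M: calculated 109.9 vs reported 109.8 → residual 0.1 km
  N: calculated 164.8 vs reported 164.7 → residual 0.1 km
L, M, N are mutually consistent (residuals ≈ 0); K is off by 48.9 km.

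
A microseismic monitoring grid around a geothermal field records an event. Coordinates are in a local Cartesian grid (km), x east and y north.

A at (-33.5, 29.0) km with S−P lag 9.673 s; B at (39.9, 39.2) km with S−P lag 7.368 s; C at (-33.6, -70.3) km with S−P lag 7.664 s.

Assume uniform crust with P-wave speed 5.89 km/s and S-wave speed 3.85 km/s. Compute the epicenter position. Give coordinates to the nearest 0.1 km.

(46.9, -42.4)

Distance from S−P lag: d = Δt · v_P v_S / (v_P − v_S) = Δt · (5.89·3.85)/(5.89−3.85) ≈ 11.1159·Δt.
So d_A = 107.52, d_B = 81.90, d_C = 85.19 km.
Circle about each station: (x + 33.5)² + (y − 29.0)² = 107.52²; (x − 39.9)² + (y − 39.2)² = 81.90²; (x + 33.6)² + (y + 70.3)² = 85.19².
Subtracting pairs of circle equations eliminates x²+y² and gives linear equations (the radical axes):
146.8 x + 20.4 y = 6018.34
-0.2 x − 198.6 y = 8411.01
Solving the 2×2 system: x ≈ 46.9, y ≈ -42.4 km.
Check against A (with the unrounded x, y): √((x + 33.5)²+(y − 29.0)²) = 107.52 ≈ 107.52 km. ✓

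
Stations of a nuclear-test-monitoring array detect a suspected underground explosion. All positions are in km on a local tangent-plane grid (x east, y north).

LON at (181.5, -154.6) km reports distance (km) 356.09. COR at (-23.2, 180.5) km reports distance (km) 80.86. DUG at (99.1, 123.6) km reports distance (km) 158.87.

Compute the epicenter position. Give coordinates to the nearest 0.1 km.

x ≈ -59.0 km, y ≈ 108.0 km

Circle about each station: (x − 181.5)² + (y + 154.6)² = 356.09²; (x + 23.2)² + (y − 180.5)² = 80.86²; (x − 99.1)² + (y − 123.6)² = 158.87².
Subtracting the LON equation from the COR and DUG equations removes the quadratic terms:
-409.4 x + 670.2 y = 96536.83
-164.8 x + 556.4 y = 69814.77
Solving the 2×2 system: x ≈ -59.0, y ≈ 108.0 km.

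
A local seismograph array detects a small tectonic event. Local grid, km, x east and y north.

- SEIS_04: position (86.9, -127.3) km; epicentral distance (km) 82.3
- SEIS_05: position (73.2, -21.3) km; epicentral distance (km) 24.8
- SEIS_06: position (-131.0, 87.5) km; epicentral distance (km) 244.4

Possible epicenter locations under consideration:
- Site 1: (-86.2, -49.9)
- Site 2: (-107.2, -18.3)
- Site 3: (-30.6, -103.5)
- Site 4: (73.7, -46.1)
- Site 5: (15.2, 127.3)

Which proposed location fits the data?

For each candidate, compare |candidate − station| to the reported distance:
Site 1: residuals SEIS_04 107.3, SEIS_05 137.1, SEIS_06 99.9 → max 137.1 km
Site 2: residuals SEIS_04 140.3, SEIS_05 155.6, SEIS_06 136.0 → max 155.6 km
Site 3: residuals SEIS_04 37.6, SEIS_05 107.6, SEIS_06 28.6 → max 107.6 km
Site 4: residuals SEIS_04 0.0, SEIS_05 0.0, SEIS_06 0.0 → max 0.0 km
Site 5: residuals SEIS_04 182.2, SEIS_05 134.7, SEIS_06 92.9 → max 182.2 km
Only Site 4 has all residuals ≈ 0.

Site 4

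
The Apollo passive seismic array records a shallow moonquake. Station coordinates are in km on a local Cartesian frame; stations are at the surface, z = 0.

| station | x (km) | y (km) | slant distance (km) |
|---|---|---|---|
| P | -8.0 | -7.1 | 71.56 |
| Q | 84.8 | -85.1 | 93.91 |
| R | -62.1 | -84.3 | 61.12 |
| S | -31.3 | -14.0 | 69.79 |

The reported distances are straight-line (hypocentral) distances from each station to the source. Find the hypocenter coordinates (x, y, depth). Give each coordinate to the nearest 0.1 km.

(-5.9, -75.1, 22.2)

Each station gives a sphere (x−x_i)² + (y−y_i)² + z² = d_i² (stations at z=0).
Subtracting the P sphere from Q and R: z² cancels, leaving linear equations in x and y:
185.6 x − 156.0 y = 10620.39
-108.2 x − 154.4 y = 12233.67
Solving: x ≈ -5.900, y ≈ -75.099 km (keep extra digits for the depth step; rounded: -5.9, -75.1).
Then from the P sphere: z² = 71.56² − (x + 8.0)² − (y + 7.1)² with x = -5.900, y = -75.099, so z ≈ 22.194 ≈ 22.2 km.
Check against S (with the unrounded solution): distance 69.79 ≈ 69.79 km. ✓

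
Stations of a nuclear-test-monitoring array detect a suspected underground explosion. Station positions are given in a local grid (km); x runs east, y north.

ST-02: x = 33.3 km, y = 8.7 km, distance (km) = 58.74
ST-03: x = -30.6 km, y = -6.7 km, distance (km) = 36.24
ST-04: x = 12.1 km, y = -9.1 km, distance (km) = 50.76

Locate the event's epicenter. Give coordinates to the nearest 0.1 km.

x ≈ -22.0 km, y ≈ 28.5 km

Circle about each station: (x − 33.3)² + (y − 8.7)² = 58.74²; (x + 30.6)² + (y + 6.7)² = 36.24²; (x − 12.1)² + (y + 9.1)² = 50.76².
Subtracting the ST-02 equation from the ST-03 and ST-04 equations removes the quadratic terms:
-127.8 x − 30.8 y = 1933.72
-42.4 x − 35.6 y = -81.55
Solving the 2×2 system: x ≈ -22.0, y ≈ 28.5 km.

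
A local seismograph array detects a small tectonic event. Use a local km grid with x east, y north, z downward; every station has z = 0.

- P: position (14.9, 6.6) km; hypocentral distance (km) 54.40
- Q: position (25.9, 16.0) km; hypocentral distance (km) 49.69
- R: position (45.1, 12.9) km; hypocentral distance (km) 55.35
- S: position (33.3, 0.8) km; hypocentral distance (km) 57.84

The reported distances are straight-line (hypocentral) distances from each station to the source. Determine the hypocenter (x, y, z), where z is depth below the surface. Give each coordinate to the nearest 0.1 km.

Each station gives a sphere (x−x_i)² + (y−y_i)² + z² = d_i² (stations at z=0).
Subtracting the P sphere from Q and R: z² cancels, leaving linear equations in x and y:
22.0 x + 18.8 y = 1151.50
60.4 x + 12.6 y = 1830.59
Solving: x ≈ 23.192, y ≈ 34.111 km (keep extra digits for the depth step; rounded: 23.2, 34.1).
Then from the P sphere: z² = 54.40² − (x − 14.9)² − (y − 6.6)² with x = 23.192, y = 34.111, so z ≈ 46.193 ≈ 46.2 km.

(23.2, 34.1, 46.2)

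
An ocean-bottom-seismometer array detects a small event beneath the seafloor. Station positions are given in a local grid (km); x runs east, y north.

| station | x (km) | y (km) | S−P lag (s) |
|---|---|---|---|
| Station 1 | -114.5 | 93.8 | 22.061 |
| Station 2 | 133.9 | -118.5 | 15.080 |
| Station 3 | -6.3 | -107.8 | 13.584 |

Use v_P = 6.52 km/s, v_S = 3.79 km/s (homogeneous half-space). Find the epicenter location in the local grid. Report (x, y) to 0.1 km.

59.6 km east, -4.0 km north

Distance from S−P lag: d = Δt · v_P v_S / (v_P − v_S) = Δt · (6.52·3.79)/(6.52−3.79) ≈ 9.0516·Δt.
So d_Station 1 = 199.69, d_Station 2 = 136.50, d_Station 3 = 122.96 km.
Circle about each station: (x + 114.5)² + (y − 93.8)² = 199.69²; (x − 133.9)² + (y + 118.5)² = 136.50²; (x + 6.3)² + (y + 107.8)² = 122.96².
Subtracting the Station 1 equation from the Station 2 and Station 3 equations removes the quadratic terms:
496.8 x − 424.6 y = 31306.62
216.4 x − 403.2 y = 14508.77
Solving the 2×2 system: x ≈ 59.6, y ≈ -4.0 km.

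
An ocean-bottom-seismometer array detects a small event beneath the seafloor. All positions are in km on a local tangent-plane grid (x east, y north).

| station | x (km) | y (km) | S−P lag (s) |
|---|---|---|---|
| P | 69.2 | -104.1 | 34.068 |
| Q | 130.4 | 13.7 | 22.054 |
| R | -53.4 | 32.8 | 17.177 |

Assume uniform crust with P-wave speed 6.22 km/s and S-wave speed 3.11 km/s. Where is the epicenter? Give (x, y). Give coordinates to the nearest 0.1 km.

Distance from S−P lag: d = Δt · v_P v_S / (v_P − v_S) = Δt · (6.22·3.11)/(6.22−3.11) ≈ 6.2200·Δt.
So d_P = 211.90, d_Q = 137.18, d_R = 106.84 km.
Circle about each station: (x − 69.2)² + (y + 104.1)² = 211.90²; (x − 130.4)² + (y − 13.7)² = 137.18²; (x + 53.4)² + (y − 32.8)² = 106.84².
Subtracting pairs of circle equations eliminates x²+y² and gives linear equations (the radical axes):
122.4 x + 235.6 y = 27649.66
-245.2 x + 273.8 y = 21788.77
Solving the 2×2 system: x ≈ 26.7, y ≈ 103.5 km.

26.7 km east, 103.5 km north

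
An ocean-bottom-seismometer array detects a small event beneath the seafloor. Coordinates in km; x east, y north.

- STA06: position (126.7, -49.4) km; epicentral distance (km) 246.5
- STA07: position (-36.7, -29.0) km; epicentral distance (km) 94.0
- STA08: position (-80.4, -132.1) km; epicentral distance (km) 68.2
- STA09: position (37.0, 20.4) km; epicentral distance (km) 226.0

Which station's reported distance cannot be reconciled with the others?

STA09

Solve using three stations at a time. Using STA06, STA07, STA08 (subtract circle equations pairwise → linear system) gives (x, y) ≈ (-118.4, -75.5).
Distances from that point to each station vs reported:
  STA06: calculated 246.5 vs reported 246.5 → residual 0.0 km
  STA07: calculated 94.0 vs reported 94.0 → residual 0.0 km
  STA08: calculated 68.2 vs reported 68.2 → residual 0.0 km
  STA09: calculated 182.6 vs reported 226.0 → residual 43.4 km
STA06, STA07, STA08 are mutually consistent (residuals ≈ 0); STA09 is off by 43.4 km.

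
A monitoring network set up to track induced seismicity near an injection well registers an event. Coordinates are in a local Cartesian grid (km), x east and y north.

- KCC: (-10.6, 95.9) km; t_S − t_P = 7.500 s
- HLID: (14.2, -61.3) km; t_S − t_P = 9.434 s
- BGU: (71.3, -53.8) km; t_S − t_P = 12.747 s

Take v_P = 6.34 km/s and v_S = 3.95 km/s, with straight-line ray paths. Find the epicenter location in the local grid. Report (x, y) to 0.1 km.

-38.4 km east, 22.4 km north

Distance from S−P lag: d = Δt · v_P v_S / (v_P − v_S) = Δt · (6.34·3.95)/(6.34−3.95) ≈ 10.4782·Δt.
So d_KCC = 78.59, d_HLID = 98.85, d_BGU = 133.57 km.
Circle about each station: (x + 10.6)² + (y − 95.9)² = 78.59²; (x − 14.2)² + (y + 61.3)² = 98.85²; (x − 71.3)² + (y + 53.8)² = 133.57².
Subtracting the KCC equation from the HLID and BGU equations removes the quadratic terms:
49.6 x − 314.4 y = -8944.77
163.8 x − 299.4 y = -12995.60
Solving the 2×2 system: x ≈ -38.4, y ≈ 22.4 km.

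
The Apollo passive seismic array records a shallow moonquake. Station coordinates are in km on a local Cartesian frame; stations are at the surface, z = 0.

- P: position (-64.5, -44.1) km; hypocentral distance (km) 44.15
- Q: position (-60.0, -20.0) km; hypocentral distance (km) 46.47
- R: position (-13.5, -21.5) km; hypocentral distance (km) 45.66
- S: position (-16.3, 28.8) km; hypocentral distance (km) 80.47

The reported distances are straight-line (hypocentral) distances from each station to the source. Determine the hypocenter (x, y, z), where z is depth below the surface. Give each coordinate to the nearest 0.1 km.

(-36.6, -41.2, 34.1)

Each station gives a sphere (x−x_i)² + (y−y_i)² + z² = d_i² (stations at z=0).
Subtracting the P sphere from Q and R: z² cancels, leaving linear equations in x and y:
9.0 x + 48.2 y = -2315.30
102.0 x + 45.2 y = -5596.17
Solving: x ≈ -36.607, y ≈ -41.200 km (keep extra digits for the depth step; rounded: -36.6, -41.2).
Then from the P sphere: z² = 44.15² − (x + 64.5)² − (y + 44.1)² with x = -36.607, y = -41.200, so z ≈ 34.100 ≈ 34.1 km.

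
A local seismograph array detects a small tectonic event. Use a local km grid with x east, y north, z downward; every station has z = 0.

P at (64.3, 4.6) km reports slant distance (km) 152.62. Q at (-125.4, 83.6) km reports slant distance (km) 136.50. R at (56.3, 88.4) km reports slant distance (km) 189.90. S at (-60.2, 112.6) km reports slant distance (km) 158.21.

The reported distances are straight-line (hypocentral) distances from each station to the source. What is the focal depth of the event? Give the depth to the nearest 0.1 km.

Each station gives a sphere (x−x_i)² + (y−y_i)² + z² = d_i² (stations at z=0).
Subtracting the P sphere from Q and R: z² cancels, leaving linear equations in x and y:
-379.4 x + 158.0 y = 23219.08
-16.0 x + 167.6 y = -5940.55
Solving: x ≈ -79.105, y ≈ -42.997 km (keep extra digits for the depth step; rounded: -79.1, -43.0).
Then from the P sphere: z² = 152.62² − (x − 64.3)² − (y − 4.6)² with x = -79.105, y = -42.997, so z ≈ 21.503 ≈ 21.5 km.

z ≈ 21.5 km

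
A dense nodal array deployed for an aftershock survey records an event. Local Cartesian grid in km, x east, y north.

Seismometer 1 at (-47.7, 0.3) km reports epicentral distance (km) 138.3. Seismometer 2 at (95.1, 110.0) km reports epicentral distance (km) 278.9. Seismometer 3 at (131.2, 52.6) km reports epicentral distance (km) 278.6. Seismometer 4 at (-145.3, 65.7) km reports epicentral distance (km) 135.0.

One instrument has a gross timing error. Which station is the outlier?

Seismometer 1

Solve using three stations at a time. Using Seismometer 2, Seismometer 3, Seismometer 4 (subtract circle equations pairwise → linear system) gives (x, y) ≈ (-120.4, -67.1).
Distances from that point to each station vs reported:
  Seismometer 1: calculated 99.1 vs reported 138.3 → residual 39.2 km
  Seismometer 2: calculated 278.9 vs reported 278.9 → residual 0.0 km
  Seismometer 3: calculated 278.6 vs reported 278.6 → residual 0.0 km
  Seismometer 4: calculated 135.1 vs reported 135.0 → residual 0.1 km
Seismometer 2, Seismometer 3, Seismometer 4 are mutually consistent (residuals ≈ 0); Seismometer 1 is off by 39.2 km.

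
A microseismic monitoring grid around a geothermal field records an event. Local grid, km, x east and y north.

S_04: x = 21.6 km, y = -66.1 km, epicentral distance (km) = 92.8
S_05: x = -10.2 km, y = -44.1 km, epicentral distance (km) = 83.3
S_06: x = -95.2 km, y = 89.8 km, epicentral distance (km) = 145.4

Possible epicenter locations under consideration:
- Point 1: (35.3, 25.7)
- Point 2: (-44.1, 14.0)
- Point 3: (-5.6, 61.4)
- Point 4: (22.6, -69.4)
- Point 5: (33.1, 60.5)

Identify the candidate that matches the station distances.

For each candidate, compare |candidate − station| to the reported distance:
Point 1: residuals S_04 0.0, S_05 0.0, S_06 0.0 → max 0.0 km
Point 2: residuals S_04 10.8, S_05 16.0, S_06 54.0 → max 54.0 km
Point 3: residuals S_04 37.6, S_05 22.3, S_06 51.4 → max 51.4 km
Point 4: residuals S_04 89.4, S_05 41.9, S_06 52.6 → max 89.4 km
Point 5: residuals S_04 34.3, S_05 29.9, S_06 13.8 → max 34.3 km
Only Point 1 has all residuals ≈ 0.

Point 1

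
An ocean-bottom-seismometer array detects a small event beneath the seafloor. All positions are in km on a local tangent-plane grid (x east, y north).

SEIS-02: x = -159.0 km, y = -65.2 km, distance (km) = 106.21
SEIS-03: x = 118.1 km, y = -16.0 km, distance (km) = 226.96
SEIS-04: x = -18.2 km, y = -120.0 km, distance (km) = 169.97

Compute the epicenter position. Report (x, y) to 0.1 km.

(-104.9, 26.2)

Circle about each station: (x + 159.0)² + (y + 65.2)² = 106.21²; (x − 118.1)² + (y + 16.0)² = 226.96²; (x + 18.2)² + (y + 120.0)² = 169.97².
Subtracting the SEIS-02 equation from the SEIS-03 and SEIS-04 equations removes the quadratic terms:
554.2 x + 98.4 y = -55558.71
281.6 x − 109.6 y = -32410.04
Solving the 2×2 system: x ≈ -104.9, y ≈ 26.2 km.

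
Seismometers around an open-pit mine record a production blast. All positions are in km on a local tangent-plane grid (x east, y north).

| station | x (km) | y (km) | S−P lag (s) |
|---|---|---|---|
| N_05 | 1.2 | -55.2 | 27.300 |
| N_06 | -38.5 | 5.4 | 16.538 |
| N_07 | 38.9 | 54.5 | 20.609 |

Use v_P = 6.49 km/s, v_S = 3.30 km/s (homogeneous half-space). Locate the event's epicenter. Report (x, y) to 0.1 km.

x ≈ -90.5 km, y ≈ 103.5 km

Distance from S−P lag: d = Δt · v_P v_S / (v_P − v_S) = Δt · (6.49·3.30)/(6.49−3.30) ≈ 6.7138·Δt.
So d_N_05 = 183.29, d_N_06 = 111.03, d_N_07 = 138.36 km.
Circle about each station: (x − 1.2)² + (y + 55.2)² = 183.29²; (x + 38.5)² + (y − 5.4)² = 111.03²; (x − 38.9)² + (y − 54.5)² = 138.36².
Subtracting pairs of circle equations eliminates x²+y² and gives linear equations (the radical axes):
-79.4 x + 121.2 y = 19730.49
75.4 x + 219.4 y = 15886.71
Solving the 2×2 system: x ≈ -90.5, y ≈ 103.5 km.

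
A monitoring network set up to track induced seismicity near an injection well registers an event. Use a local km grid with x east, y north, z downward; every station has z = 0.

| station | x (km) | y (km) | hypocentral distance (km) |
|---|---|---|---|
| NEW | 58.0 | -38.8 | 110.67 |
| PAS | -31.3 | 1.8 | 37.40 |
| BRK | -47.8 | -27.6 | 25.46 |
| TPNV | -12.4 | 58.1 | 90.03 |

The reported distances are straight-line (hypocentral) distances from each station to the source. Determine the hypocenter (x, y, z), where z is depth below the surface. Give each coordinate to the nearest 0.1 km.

Each station gives a sphere (x−x_i)² + (y−y_i)² + z² = d_i² (stations at z=0).
Subtracting the NEW sphere from PAS and BRK: z² cancels, leaving linear equations in x and y:
-178.6 x + 81.2 y = 6962.58
-211.6 x + 22.4 y = 9776.80
Solving: x ≈ -48.395, y ≈ -20.700 km (keep extra digits for the depth step; rounded: -48.4, -20.7).
Then from the NEW sphere: z² = 110.67² − (x − 58.0)² − (y + 38.8)² with x = -48.395, y = -20.700, so z ≈ 24.502 ≈ 24.5 km.

(-48.4, -20.7, 24.5)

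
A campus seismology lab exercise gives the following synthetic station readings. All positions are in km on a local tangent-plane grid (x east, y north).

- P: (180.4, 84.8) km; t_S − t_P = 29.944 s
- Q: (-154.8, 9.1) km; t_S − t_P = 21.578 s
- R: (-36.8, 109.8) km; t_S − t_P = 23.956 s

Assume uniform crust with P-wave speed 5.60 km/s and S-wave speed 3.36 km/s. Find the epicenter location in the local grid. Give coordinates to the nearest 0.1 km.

Distance from S−P lag: d = Δt · v_P v_S / (v_P − v_S) = Δt · (5.60·3.36)/(5.60−3.36) ≈ 8.4000·Δt.
So d_P = 251.53, d_Q = 181.26, d_R = 201.23 km.
Circle about each station: (x − 180.4)² + (y − 84.8)² = 251.53²; (x + 154.8)² + (y − 9.1)² = 181.26²; (x + 36.8)² + (y − 109.8)² = 201.23².
Subtracting pairs of circle equations eliminates x²+y² and gives linear equations (the radical axes):
-670.4 x − 151.4 y = 14722.80
-434.4 x + 50.0 y = -3551.09
Solving the 2×2 system: x ≈ -2.0, y ≈ -88.4 km.

(-2.0, -88.4)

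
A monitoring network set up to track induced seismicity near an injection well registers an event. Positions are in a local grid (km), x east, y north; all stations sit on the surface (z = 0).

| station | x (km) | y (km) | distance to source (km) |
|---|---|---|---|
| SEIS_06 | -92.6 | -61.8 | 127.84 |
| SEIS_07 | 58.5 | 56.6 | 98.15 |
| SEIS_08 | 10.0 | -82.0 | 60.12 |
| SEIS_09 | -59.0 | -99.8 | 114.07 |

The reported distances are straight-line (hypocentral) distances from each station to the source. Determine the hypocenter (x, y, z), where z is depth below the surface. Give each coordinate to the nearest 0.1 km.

Each station gives a sphere (x−x_i)² + (y−y_i)² + z² = d_i² (stations at z=0).
Subtracting the SEIS_06 sphere from SEIS_07 and SEIS_08: z² cancels, leaving linear equations in x and y:
302.2 x + 236.8 y = 941.45
205.2 x − 40.4 y = 7158.65
Solving: x ≈ 28.507, y ≈ -32.404 km (keep extra digits for the depth step; rounded: 28.5, -32.4).
Then from the SEIS_06 sphere: z² = 127.84² − (x + 92.6)² − (y + 61.8)² with x = 28.507, y = -32.404, so z ≈ 28.496 ≈ 28.5 km.

(28.5, -32.4, 28.5)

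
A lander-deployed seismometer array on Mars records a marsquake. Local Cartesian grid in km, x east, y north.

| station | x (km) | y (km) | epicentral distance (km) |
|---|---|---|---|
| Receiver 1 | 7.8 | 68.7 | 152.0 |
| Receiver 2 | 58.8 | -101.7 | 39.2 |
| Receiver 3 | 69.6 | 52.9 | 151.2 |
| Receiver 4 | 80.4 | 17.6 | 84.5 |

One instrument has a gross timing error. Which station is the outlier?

Solve using three stations at a time. Using Receiver 1, Receiver 2, Receiver 4 (subtract circle equations pairwise → linear system) gives (x, y) ≈ (76.6, -66.8).
Distances from that point to each station vs reported:
  Receiver 1: calculated 152.0 vs reported 152.0 → residual 0.0 km
  Receiver 2: calculated 39.2 vs reported 39.2 → residual 0.0 km
  Receiver 3: calculated 119.9 vs reported 151.2 → residual 31.3 km
  Receiver 4: calculated 84.5 vs reported 84.5 → residual 0.0 km
Receiver 1, Receiver 2, Receiver 4 are mutually consistent (residuals ≈ 0); Receiver 3 is off by 31.3 km.

Receiver 3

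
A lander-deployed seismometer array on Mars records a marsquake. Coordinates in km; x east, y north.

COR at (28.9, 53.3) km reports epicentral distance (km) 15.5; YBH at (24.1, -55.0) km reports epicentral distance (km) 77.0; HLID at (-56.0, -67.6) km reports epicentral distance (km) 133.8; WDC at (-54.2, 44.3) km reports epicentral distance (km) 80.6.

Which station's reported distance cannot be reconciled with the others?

YBH

Solve using three stations at a time. Using COR, HLID, WDC (subtract circle equations pairwise → linear system) gives (x, y) ≈ (26.2, 38.0).
Distances from that point to each station vs reported:
  COR: calculated 15.5 vs reported 15.5 → residual 0.0 km
  YBH: calculated 93.0 vs reported 77.0 → residual 16.0 km
  HLID: calculated 133.8 vs reported 133.8 → residual 0.0 km
  WDC: calculated 80.6 vs reported 80.6 → residual 0.0 km
COR, HLID, WDC are mutually consistent (residuals ≈ 0); YBH is off by 16.0 km.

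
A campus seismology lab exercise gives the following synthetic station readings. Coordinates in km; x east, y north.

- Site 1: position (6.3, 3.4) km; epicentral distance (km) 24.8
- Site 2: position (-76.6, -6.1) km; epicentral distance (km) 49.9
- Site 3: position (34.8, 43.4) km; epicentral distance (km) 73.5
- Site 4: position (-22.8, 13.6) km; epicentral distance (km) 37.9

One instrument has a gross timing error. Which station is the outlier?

Solve using three stations at a time. Using Site 1, Site 3, Site 4 (subtract circle equations pairwise → linear system) gives (x, y) ≈ (-3.8, -19.1).
Distances from that point to each station vs reported:
  Site 1: calculated 24.7 vs reported 24.8 → residual 0.1 km
  Site 2: calculated 73.9 vs reported 49.9 → residual 24.0 km
  Site 3: calculated 73.5 vs reported 73.5 → residual 0.0 km
  Site 4: calculated 37.8 vs reported 37.9 → residual 0.1 km
Site 1, Site 3, Site 4 are mutually consistent (residuals ≈ 0); Site 2 is off by 24.0 km.

Site 2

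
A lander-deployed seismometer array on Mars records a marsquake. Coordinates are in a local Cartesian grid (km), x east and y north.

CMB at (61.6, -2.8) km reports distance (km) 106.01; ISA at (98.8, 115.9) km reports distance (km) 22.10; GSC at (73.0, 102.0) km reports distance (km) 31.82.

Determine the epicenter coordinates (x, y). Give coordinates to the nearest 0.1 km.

103.9 km east, 94.4 km north

Circle about each station: (x − 61.6)² + (y + 2.8)² = 106.01²; (x − 98.8)² + (y − 115.9)² = 22.10²; (x − 73.0)² + (y − 102.0)² = 31.82².
Subtracting the CMB equation from the ISA and GSC equations removes the quadratic terms:
74.4 x + 237.4 y = 30141.56
22.8 x + 209.6 y = 22156.21
Solving the 2×2 system: x ≈ 103.9, y ≈ 94.4 km.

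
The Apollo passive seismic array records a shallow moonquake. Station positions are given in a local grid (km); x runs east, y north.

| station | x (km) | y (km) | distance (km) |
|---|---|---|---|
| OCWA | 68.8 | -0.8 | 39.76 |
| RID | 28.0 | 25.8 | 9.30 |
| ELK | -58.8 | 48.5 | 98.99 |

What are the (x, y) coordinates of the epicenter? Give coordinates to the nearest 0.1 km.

(36.8, 22.8)

Circle about each station: (x − 68.8)² + (y + 0.8)² = 39.76²; (x − 28.0)² + (y − 25.8)² = 9.30²; (x + 58.8)² + (y − 48.5)² = 98.99².
Subtracting the OCWA equation from the RID and ELK equations removes the quadratic terms:
-81.6 x + 53.2 y = -1790.07
-255.2 x + 98.6 y = -7142.55
Solving the 2×2 system: x ≈ 36.8, y ≈ 22.8 km.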